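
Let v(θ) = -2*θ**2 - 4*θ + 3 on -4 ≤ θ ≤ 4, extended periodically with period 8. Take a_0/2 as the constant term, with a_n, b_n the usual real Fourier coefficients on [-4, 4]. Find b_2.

16/pi

b_2 = 1/4 ∫_{-4}^{4} v(θ) sin(pi*θ/2) dθ.
Integrating by parts twice (tabular method), an antiderivative of (-2*θ**2 - 4*θ + 3) sin(pi*θ/2) is 4*θ**2*cos(pi*θ/2)/pi - 16*θ*sin(pi*θ/2)/pi**2 + 8*θ*cos(pi*θ/2)/pi - 16*sin(pi*θ/2)/pi**2 - 6*cos(pi*θ/2)/pi - 32*cos(pi*θ/2)/pi**3; evaluating from -4 to 4: ∫_{-4}^{4} (-2*θ**2 - 4*θ + 3) sin(pi*θ/2) dθ = (-32/pi**3 + 90/pi) - (-32/pi**3 + 26/pi) = 64/pi.
Hence b_2 = (1/4)·(64/pi) = 16/pi.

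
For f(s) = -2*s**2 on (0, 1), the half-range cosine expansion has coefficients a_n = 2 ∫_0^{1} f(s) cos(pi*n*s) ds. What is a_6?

a_6 = 2 ∫_0^{1} (-2*s**2) cos(6*pi*s) ds.
Integrating by parts twice (tabular method), an antiderivative of (-2*s**2) cos(6*pi*s) is -s**2*sin(6*pi*s)/(3*pi) - s*cos(6*pi*s)/(9*pi**2) + sin(6*pi*s)/(54*pi**3); evaluating from 0 to 1: ∫_{0}^{1} (-2*s**2) cos(6*pi*s) ds = (-1/(9*pi**2)) - (0) = -1/(9*pi**2).
Hence a_6 = 2·(-1/(9*pi**2)) = -2/(9*pi**2).

-2/(9*pi**2)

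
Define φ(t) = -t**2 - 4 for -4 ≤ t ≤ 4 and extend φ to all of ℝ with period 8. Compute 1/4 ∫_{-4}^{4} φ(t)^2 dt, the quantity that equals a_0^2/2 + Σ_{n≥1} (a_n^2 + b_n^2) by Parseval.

3296/15

1/4 ∫_{-4}^{4} φ(t)^2 dt = 1/4 · (13184/15) = 3296/15.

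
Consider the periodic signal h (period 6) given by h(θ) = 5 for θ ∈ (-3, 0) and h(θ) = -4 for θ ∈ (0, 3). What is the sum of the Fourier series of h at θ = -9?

1/2

θ = -9 differs from θ = 3 by -2 full period(s), and the series is 6-periodic.
At θ = 3 the one-sided limits are h(3^-) = -4 and h(3^+) = 5.
By Dirichlet's theorem the series converges to their average, [(-4) + (5)]/2 = 1/2.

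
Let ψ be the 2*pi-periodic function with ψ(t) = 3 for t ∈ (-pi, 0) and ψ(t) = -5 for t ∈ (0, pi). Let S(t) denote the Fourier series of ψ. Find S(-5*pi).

t = -5*pi differs from t = -pi by -2 full period(s), and the series is 2*pi-periodic.
At t = -pi the one-sided limits are ψ(-pi^-) = -5 and ψ(-pi^+) = 3.
By Dirichlet's theorem the series converges to their average, [(-5) + (3)]/2 = -1.

-1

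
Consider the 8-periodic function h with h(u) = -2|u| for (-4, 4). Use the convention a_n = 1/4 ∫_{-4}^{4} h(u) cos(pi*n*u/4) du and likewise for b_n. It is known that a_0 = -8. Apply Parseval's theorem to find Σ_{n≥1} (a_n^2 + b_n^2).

Parseval: a_0^2/2 + Σ_{n≥1} (a_n^2+b_n^2) = 1/4 ∫_{-4}^{4} h(u)^2 du = 128/3.
Subtract a_0^2/2 = 32: Σ (a_n^2+b_n^2) = 32/3.

32/3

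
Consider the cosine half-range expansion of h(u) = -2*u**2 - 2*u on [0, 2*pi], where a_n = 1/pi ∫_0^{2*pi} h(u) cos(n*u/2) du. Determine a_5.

a_5 = 1/pi ∫_0^{2*pi} (-2*u**2 - 2*u) cos(5*u/2) du.
Integrating by parts twice (tabular method), an antiderivative of (-2*u**2 - 2*u) cos(5*u/2) is -4*u**2*sin(5*u/2)/5 - 4*u*sin(5*u/2)/5 - 16*u*cos(5*u/2)/25 + 32*sin(5*u/2)/125 - 8*cos(5*u/2)/25; evaluating from 0 to 2*pi: ∫_{0}^{2*pi} (-2*u**2 - 2*u) cos(5*u/2) du = (8/25 + 32*pi/25) - (-8/25) = 16/25 + 32*pi/25.
Hence a_5 = (1/pi)·(16/25 + 32*pi/25) = 16*(1 + 2*pi)/(25*pi).

16*(1 + 2*pi)/(25*pi)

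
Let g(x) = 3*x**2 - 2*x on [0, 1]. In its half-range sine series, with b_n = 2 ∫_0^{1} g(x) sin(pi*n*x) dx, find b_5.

b_5 = 2 ∫_0^{1} (3*x**2 - 2*x) sin(5*pi*x) dx.
Integrating by parts twice (tabular method), an antiderivative of (3*x**2 - 2*x) sin(5*pi*x) is -3*x**2*cos(5*pi*x)/(5*pi) + 6*x*sin(5*pi*x)/(25*pi**2) + 2*x*cos(5*pi*x)/(5*pi) - 2*sin(5*pi*x)/(25*pi**2) + 6*cos(5*pi*x)/(125*pi**3); evaluating from 0 to 1: ∫_{0}^{1} (3*x**2 - 2*x) sin(5*pi*x) dx = ((-6 + 25*pi**2)/(125*pi**3)) - (6/(125*pi**3)) = (-12 + 25*pi**2)/(125*pi**3).
Hence b_5 = 2·((-12 + 25*pi**2)/(125*pi**3)) = 2*(-12 + 25*pi**2)/(125*pi**3).

2*(-12 + 25*pi**2)/(125*pi**3)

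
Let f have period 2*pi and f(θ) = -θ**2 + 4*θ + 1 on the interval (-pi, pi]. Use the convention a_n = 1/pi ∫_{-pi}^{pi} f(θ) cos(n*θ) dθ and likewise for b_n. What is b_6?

b_6 = 1/pi ∫_{-pi}^{pi} f(θ) sin(6*θ) dθ.
Integrating by parts twice (tabular method), an antiderivative of (-θ**2 + 4*θ + 1) sin(6*θ) is θ**2*cos(6*θ)/6 - θ*sin(6*θ)/18 - 2*θ*cos(6*θ)/3 + sin(6*θ)/9 - 19*cos(6*θ)/108; evaluating from -pi to pi: ∫_{-pi}^{pi} (-θ**2 + 4*θ + 1) sin(6*θ) dθ = (-2*pi/3 - 19/108 + pi**2/6) - (-19/108 + pi**2/6 + 2*pi/3) = -4*pi/3.
Hence b_6 = (1/pi)·(-4*pi/3) = -4/3.

-4/3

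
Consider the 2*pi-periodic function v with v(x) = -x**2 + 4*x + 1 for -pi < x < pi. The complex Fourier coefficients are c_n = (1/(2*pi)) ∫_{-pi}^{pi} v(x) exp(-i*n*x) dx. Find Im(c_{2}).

Since v is real-valued, Im(c_{2}) = -(1/(2*pi)) ∫_{-pi}^{pi} v(x) sin(2*x) dx = -b_{2}/2.
Integrating by parts twice (tabular method), an antiderivative of (-x**2 + 4*x + 1) sin(2*x) is x**2*cos(2*x)/2 - x*sin(2*x)/2 - 2*x*cos(2*x) + sin(2*x) - 3*cos(2*x)/4; evaluating from -pi to pi: ∫_{-pi}^{pi} (-x**2 + 4*x + 1) sin(2*x) dx = (-2*pi - 3/4 + pi**2/2) - (-3/4 + pi**2/2 + 2*pi) = -4*pi.
Hence Im(c_{2}) = (-1/(2*pi))·(-4*pi) = 2.

2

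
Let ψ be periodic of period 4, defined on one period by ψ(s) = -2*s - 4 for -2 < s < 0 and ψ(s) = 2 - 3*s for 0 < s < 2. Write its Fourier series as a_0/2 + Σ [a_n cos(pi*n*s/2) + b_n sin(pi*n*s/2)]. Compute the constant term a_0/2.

-3/2

a_0 = 1/2 ∫_{-2}^{2} ψ(s) ds = 1/2 · (-6) = -3.
So the constant term a_0/2 = -3/2.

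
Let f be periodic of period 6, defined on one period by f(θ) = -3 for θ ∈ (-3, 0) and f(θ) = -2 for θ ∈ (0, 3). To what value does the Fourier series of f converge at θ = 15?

θ = 15 differs from θ = 3 by 2 full period(s), and the series is 6-periodic.
At θ = 3 the one-sided limits are f(3^-) = -2 and f(3^+) = -3.
By Dirichlet's theorem the series converges to their average, [(-2) + (-3)]/2 = -5/2.

-5/2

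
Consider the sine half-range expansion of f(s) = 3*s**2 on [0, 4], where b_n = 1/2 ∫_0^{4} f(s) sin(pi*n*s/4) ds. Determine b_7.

b_7 = 1/2 ∫_0^{4} (3*s**2) sin(7*pi*s/4) ds.
Integrating by parts twice (tabular method), an antiderivative of (3*s**2) sin(7*pi*s/4) is -12*s**2*cos(7*pi*s/4)/(7*pi) + 96*s*sin(7*pi*s/4)/(49*pi**2) + 384*cos(7*pi*s/4)/(343*pi**3); evaluating from 0 to 4: ∫_{0}^{4} (3*s**2) sin(7*pi*s/4) ds = (192*(-2 + 49*pi**2)/(343*pi**3)) - (384/(343*pi**3)) = 192*(-4 + 49*pi**2)/(343*pi**3).
Hence b_7 = (1/2)·(192*(-4 + 49*pi**2)/(343*pi**3)) = 96*(-4 + 49*pi**2)/(343*pi**3).

96*(-4 + 49*pi**2)/(343*pi**3)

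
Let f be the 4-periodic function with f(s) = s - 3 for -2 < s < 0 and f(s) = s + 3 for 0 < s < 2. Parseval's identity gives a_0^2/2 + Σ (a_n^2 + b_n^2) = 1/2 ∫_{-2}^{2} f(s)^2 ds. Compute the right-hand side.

1/2 ∫_{-2}^{2} f(s)^2 ds = 1/2 · (196/3) = 98/3.

98/3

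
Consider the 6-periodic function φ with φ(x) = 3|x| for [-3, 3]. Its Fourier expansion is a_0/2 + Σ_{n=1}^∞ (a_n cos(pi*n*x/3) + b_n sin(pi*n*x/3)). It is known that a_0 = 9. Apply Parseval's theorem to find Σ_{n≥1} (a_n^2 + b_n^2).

27/2

Parseval: a_0^2/2 + Σ_{n≥1} (a_n^2+b_n^2) = 1/3 ∫_{-3}^{3} φ(x)^2 dx = 54.
Subtract a_0^2/2 = 81/2: Σ (a_n^2+b_n^2) = 27/2.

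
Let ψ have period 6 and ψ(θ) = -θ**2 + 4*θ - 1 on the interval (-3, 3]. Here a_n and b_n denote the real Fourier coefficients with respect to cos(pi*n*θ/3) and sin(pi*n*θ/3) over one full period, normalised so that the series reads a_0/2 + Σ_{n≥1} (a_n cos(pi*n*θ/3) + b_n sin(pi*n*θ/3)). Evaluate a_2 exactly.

a_2 = 1/3 ∫_{-3}^{3} ψ(θ) cos(2*pi*θ/3) dθ.
Integrating by parts twice (tabular method), an antiderivative of (-θ**2 + 4*θ - 1) cos(2*pi*θ/3) is -3*θ**2*sin(2*pi*θ/3)/(2*pi) + 6*θ*sin(2*pi*θ/3)/pi - 9*θ*cos(2*pi*θ/3)/(2*pi**2) - 3*sin(2*pi*θ/3)/(2*pi) + 27*sin(2*pi*θ/3)/(4*pi**3) + 9*cos(2*pi*θ/3)/pi**2; evaluating from -3 to 3: ∫_{-3}^{3} (-θ**2 + 4*θ - 1) cos(2*pi*θ/3) dθ = (-9/(2*pi**2)) - (45/(2*pi**2)) = -27/pi**2.
Hence a_2 = (1/3)·(-27/pi**2) = -9/pi**2.

-9/pi**2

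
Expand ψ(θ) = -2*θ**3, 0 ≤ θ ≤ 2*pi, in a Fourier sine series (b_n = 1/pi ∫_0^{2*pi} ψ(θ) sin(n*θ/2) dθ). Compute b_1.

192 - 32*pi**2

b_1 = 1/pi ∫_0^{2*pi} (-2*θ**3) sin(θ/2) dθ.
Integrating by parts three times (tabular method), an antiderivative of (-2*θ**3) sin(θ/2) is 4*θ**3*cos(θ/2) - 24*θ**2*sin(θ/2) - 96*θ*cos(θ/2) + 192*sin(θ/2); evaluating from 0 to 2*pi: ∫_{0}^{2*pi} (-2*θ**3) sin(θ/2) dθ = (32*pi*(6 - pi**2)) - (0) = 32*pi*(6 - pi**2).
Hence b_1 = (1/pi)·(32*pi*(6 - pi**2)) = 192 - 32*pi**2.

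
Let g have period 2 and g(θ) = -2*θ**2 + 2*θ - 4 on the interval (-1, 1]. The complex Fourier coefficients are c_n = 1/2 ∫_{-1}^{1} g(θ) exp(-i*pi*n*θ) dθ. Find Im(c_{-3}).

Since g is real-valued, Im(c_{-3}) = -1/2 ∫_{-1}^{1} g(θ) sin(-3*pi*θ) dθ = b_{3}/2.
Integrating by parts twice (tabular method), an antiderivative of (-2*θ**2 + 2*θ - 4) sin(-3*pi*θ) is -2*θ**2*cos(3*pi*θ)/(3*pi) + 4*θ*sin(3*pi*θ)/(9*pi**2) + 2*θ*cos(3*pi*θ)/(3*pi) - 2*sin(3*pi*θ)/(9*pi**2) - 4*cos(3*pi*θ)/(3*pi) + 4*cos(3*pi*θ)/(27*pi**3); evaluating from -1 to 1: ∫_{-1}^{1} (-2*θ**2 + 2*θ - 4) sin(-3*pi*θ) dθ = (4*(-1 + 9*pi**2)/(27*pi**3)) - (4*(-1 + 18*pi**2)/(27*pi**3)) = -4/(3*pi).
Hence Im(c_{-3}) = (-1/2)·(-4/(3*pi)) = 2/(3*pi).

2/(3*pi)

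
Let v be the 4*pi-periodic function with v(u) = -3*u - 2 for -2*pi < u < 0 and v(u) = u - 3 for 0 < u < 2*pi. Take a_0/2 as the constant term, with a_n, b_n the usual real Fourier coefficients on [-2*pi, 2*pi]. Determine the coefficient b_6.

2/3

b_6 = (1/(2*pi)) ∫_{-2*pi}^{2*pi} v(u) sin(3*u) du.
Split the integral at the breakpoints.
Integrating by parts (boundary term plus one more integral), an antiderivative of (-3*u - 2) sin(3*u) is u*cos(3*u) - sin(3*u)/3 + 2*cos(3*u)/3; evaluating from -2*pi to 0: ∫_{-2*pi}^{0} (-3*u - 2) sin(3*u) du = (2/3) - (2/3 - 2*pi) = 2*pi.
Integrating by parts (boundary term plus one more integral), an antiderivative of (u - 3) sin(3*u) is -u*cos(3*u)/3 + sin(3*u)/9 + cos(3*u); evaluating from 0 to 2*pi: ∫_{0}^{2*pi} (u - 3) sin(3*u) du = (1 - 2*pi/3) - (1) = -2*pi/3.
Summing the pieces and multiplying by (1/(2*pi)) gives b_6 = 2/3.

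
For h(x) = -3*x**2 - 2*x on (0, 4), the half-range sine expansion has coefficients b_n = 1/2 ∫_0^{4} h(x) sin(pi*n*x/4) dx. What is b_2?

b_2 = 1/2 ∫_0^{4} (-3*x**2 - 2*x) sin(pi*x/2) dx.
Integrating by parts twice (tabular method), an antiderivative of (-3*x**2 - 2*x) sin(pi*x/2) is 6*x**2*cos(pi*x/2)/pi - 24*x*sin(pi*x/2)/pi**2 + 4*x*cos(pi*x/2)/pi - 8*sin(pi*x/2)/pi**2 - 48*cos(pi*x/2)/pi**3; evaluating from 0 to 4: ∫_{0}^{4} (-3*x**2 - 2*x) sin(pi*x/2) dx = (-48/pi**3 + 112/pi) - (-48/pi**3) = 112/pi.
Hence b_2 = (1/2)·(112/pi) = 56/pi.

56/pi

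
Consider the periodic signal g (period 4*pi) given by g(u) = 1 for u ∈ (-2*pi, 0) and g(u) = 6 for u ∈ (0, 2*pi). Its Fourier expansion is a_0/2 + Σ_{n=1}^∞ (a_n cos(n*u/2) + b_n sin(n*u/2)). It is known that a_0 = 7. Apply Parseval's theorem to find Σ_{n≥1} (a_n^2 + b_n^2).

Parseval: a_0^2/2 + Σ_{n≥1} (a_n^2+b_n^2) = (1/(2*pi)) ∫_{-2*pi}^{2*pi} g(u)^2 du = 37.
Subtract a_0^2/2 = 49/2: Σ (a_n^2+b_n^2) = 25/2.

25/2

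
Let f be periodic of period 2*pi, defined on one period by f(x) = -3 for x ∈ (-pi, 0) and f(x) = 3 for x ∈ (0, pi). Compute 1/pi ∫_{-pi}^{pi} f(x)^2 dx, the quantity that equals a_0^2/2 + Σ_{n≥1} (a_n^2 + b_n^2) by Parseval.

1/pi ∫_{-pi}^{pi} f(x)^2 dx = 1/pi · (18*pi) = 18.

18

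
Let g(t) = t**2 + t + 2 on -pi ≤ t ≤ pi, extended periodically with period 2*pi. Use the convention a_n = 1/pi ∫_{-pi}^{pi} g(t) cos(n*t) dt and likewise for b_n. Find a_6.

a_6 = 1/pi ∫_{-pi}^{pi} g(t) cos(6*t) dt.
Integrating by parts twice (tabular method), an antiderivative of (t**2 + t + 2) cos(6*t) is t**2*sin(6*t)/6 + t*sin(6*t)/6 + t*cos(6*t)/18 + 35*sin(6*t)/108 + cos(6*t)/36; evaluating from -pi to pi: ∫_{-pi}^{pi} (t**2 + t + 2) cos(6*t) dt = (1/36 + pi/18) - (1/36 - pi/18) = pi/9.
Hence a_6 = (1/pi)·(pi/9) = 1/9.

1/9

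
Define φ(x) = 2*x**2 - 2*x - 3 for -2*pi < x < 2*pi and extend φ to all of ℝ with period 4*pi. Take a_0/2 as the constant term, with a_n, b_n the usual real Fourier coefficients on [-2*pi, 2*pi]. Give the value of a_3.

a_3 = (1/(2*pi)) ∫_{-2*pi}^{2*pi} φ(x) cos(3*x/2) dx.
Integrating by parts twice (tabular method), an antiderivative of (2*x**2 - 2*x - 3) cos(3*x/2) is 4*x**2*sin(3*x/2)/3 - 4*x*sin(3*x/2)/3 + 16*x*cos(3*x/2)/9 - 86*sin(3*x/2)/27 - 8*cos(3*x/2)/9; evaluating from -2*pi to 2*pi: ∫_{-2*pi}^{2*pi} (2*x**2 - 2*x - 3) cos(3*x/2) dx = (8/9 - 32*pi/9) - (8/9 + 32*pi/9) = -64*pi/9.
Hence a_3 = (1/(2*pi))·(-64*pi/9) = -32/9.

-32/9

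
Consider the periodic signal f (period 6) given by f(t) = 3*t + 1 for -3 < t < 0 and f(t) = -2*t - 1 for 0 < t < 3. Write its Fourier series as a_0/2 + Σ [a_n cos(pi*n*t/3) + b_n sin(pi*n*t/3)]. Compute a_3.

10/(3*pi**2)

a_3 = 1/3 ∫_{-3}^{3} f(t) cos(pi*t) dt.
Split the integral at the breakpoints.
Integrating by parts (boundary term plus one more integral), an antiderivative of (3*t + 1) cos(pi*t) is 3*t*sin(pi*t)/pi + sin(pi*t)/pi + 3*cos(pi*t)/pi**2; evaluating from -3 to 0: ∫_{-3}^{0} (3*t + 1) cos(pi*t) dt = (3/pi**2) - (-3/pi**2) = 6/pi**2.
Integrating by parts (boundary term plus one more integral), an antiderivative of (-2*t - 1) cos(pi*t) is -2*t*sin(pi*t)/pi - sin(pi*t)/pi - 2*cos(pi*t)/pi**2; evaluating from 0 to 3: ∫_{0}^{3} (-2*t - 1) cos(pi*t) dt = (2/pi**2) - (-2/pi**2) = 4/pi**2.
Summing the pieces and multiplying by (1/3) gives a_3 = 10/(3*pi**2).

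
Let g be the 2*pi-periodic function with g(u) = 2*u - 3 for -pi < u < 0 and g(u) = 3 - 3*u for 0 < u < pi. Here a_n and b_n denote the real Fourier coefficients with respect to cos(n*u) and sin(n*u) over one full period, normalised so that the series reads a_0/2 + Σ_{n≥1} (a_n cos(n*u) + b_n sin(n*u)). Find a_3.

a_3 = 1/pi ∫_{-pi}^{pi} g(u) cos(3*u) du.
Split the integral at the breakpoints.
Integrating by parts (boundary term plus one more integral), an antiderivative of (2*u - 3) cos(3*u) is 2*u*sin(3*u)/3 - sin(3*u) + 2*cos(3*u)/9; evaluating from -pi to 0: ∫_{-pi}^{0} (2*u - 3) cos(3*u) du = (2/9) - (-2/9) = 4/9.
Integrating by parts (boundary term plus one more integral), an antiderivative of (3 - 3*u) cos(3*u) is -u*sin(3*u) + sin(3*u) - cos(3*u)/3; evaluating from 0 to pi: ∫_{0}^{pi} (3 - 3*u) cos(3*u) du = (1/3) - (-1/3) = 2/3.
Summing the pieces and multiplying by (1/pi) gives a_3 = 10/(9*pi).

10/(9*pi)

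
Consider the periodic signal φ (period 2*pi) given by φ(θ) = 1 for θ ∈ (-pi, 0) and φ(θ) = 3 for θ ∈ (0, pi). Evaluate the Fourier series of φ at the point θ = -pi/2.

φ is continuous at θ = -pi/2 with value 1, so the series converges to 1 there.

1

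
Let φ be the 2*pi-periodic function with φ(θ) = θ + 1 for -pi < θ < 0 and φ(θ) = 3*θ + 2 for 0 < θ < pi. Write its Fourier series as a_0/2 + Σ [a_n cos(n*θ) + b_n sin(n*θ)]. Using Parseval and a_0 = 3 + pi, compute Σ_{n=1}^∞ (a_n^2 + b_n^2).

1/2 + 2*pi + 17*pi**2/6

Parseval: a_0^2/2 + Σ_{n≥1} (a_n^2+b_n^2) = 1/pi ∫_{-pi}^{pi} φ(θ)^2 dθ = 5 + 5*pi + 10*pi**2/3.
Subtract a_0^2/2 = (3 + pi)**2/2: Σ (a_n^2+b_n^2) = 1/2 + 2*pi + 17*pi**2/6.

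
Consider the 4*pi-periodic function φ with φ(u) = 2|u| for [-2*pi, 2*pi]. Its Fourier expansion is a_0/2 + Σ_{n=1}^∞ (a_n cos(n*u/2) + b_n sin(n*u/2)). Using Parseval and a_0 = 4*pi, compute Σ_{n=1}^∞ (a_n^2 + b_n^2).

Parseval: a_0^2/2 + Σ_{n≥1} (a_n^2+b_n^2) = (1/(2*pi)) ∫_{-2*pi}^{2*pi} φ(u)^2 du = 32*pi**2/3.
Subtract a_0^2/2 = 8*pi**2: Σ (a_n^2+b_n^2) = 8*pi**2/3.

8*pi**2/3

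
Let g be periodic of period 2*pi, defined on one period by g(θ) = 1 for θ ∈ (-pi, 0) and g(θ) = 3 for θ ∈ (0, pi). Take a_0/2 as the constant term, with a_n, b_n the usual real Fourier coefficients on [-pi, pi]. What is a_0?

4

a_0 = 1/pi ∫_{-pi}^{pi} g(θ) dθ = 1/pi · (4*pi) = 4.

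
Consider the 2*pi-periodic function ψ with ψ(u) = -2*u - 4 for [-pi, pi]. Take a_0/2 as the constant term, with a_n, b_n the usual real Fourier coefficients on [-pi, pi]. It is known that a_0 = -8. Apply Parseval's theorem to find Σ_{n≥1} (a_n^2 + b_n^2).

Parseval: a_0^2/2 + Σ_{n≥1} (a_n^2+b_n^2) = 1/pi ∫_{-pi}^{pi} ψ(u)^2 du = 8*pi**2/3 + 32.
Subtract a_0^2/2 = 32: Σ (a_n^2+b_n^2) = 8*pi**2/3.

8*pi**2/3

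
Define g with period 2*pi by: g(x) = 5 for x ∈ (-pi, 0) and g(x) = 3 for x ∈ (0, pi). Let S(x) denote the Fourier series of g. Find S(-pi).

4

At x = -pi the one-sided limits are g(-pi^-) = 3 and g(-pi^+) = 5.
By Dirichlet's theorem the series converges to their average, [(3) + (5)]/2 = 4.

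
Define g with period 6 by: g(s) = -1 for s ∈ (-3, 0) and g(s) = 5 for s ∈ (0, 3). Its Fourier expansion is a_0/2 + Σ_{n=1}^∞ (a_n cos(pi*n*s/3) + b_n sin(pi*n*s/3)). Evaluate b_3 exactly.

b_3 = 1/3 ∫_{-3}^{3} g(s) sin(pi*s) ds.
Split the integral at the breakpoints.
Directly, an antiderivative of (-1) sin(pi*s) is cos(pi*s)/pi; evaluating from -3 to 0: ∫_{-3}^{0} (-1) sin(pi*s) ds = (1/pi) - (-1/pi) = 2/pi.
Directly, an antiderivative of (5) sin(pi*s) is -5*cos(pi*s)/pi; evaluating from 0 to 3: ∫_{0}^{3} (5) sin(pi*s) ds = (5/pi) - (-5/pi) = 10/pi.
Summing the pieces and multiplying by (1/3) gives b_3 = 4/pi.

4/pi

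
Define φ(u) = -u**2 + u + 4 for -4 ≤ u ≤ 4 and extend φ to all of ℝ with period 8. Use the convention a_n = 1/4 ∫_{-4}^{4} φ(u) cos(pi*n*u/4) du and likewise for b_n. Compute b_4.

b_4 = 1/4 ∫_{-4}^{4} φ(u) sin(pi*u) du.
Integrating by parts twice (tabular method), an antiderivative of (-u**2 + u + 4) sin(pi*u) is u**2*cos(pi*u)/pi - 2*u*sin(pi*u)/pi**2 - u*cos(pi*u)/pi + sin(pi*u)/pi**2 - 4*cos(pi*u)/pi - 2*cos(pi*u)/pi**3; evaluating from -4 to 4: ∫_{-4}^{4} (-u**2 + u + 4) sin(pi*u) du = (-2/pi**3 + 8/pi) - (-2/pi**3 + 16/pi) = -8/pi.
Hence b_4 = (1/4)·(-8/pi) = -2/pi.

-2/pi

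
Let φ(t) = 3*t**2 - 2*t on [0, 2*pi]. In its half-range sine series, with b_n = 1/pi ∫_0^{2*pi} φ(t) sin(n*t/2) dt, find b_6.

b_6 = 1/pi ∫_0^{2*pi} (3*t**2 - 2*t) sin(3*t) dt.
Integrating by parts twice (tabular method), an antiderivative of (3*t**2 - 2*t) sin(3*t) is -t**2*cos(3*t) + 2*t*sin(3*t)/3 + 2*t*cos(3*t)/3 - 2*sin(3*t)/9 + 2*cos(3*t)/9; evaluating from 0 to 2*pi: ∫_{0}^{2*pi} (3*t**2 - 2*t) sin(3*t) dt = (-4*pi**2 + 2/9 + 4*pi/3) - (2/9) = 4*pi*(1 - 3*pi)/3.
Hence b_6 = (1/pi)·(4*pi*(1 - 3*pi)/3) = 4/3 - 4*pi.

4/3 - 4*pi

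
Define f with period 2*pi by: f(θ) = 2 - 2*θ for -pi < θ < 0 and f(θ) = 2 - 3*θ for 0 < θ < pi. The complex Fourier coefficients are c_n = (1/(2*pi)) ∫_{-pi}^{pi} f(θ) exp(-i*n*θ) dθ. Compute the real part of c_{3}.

1/(9*pi)

Since f is real-valued, Re(c_{3}) = (1/(2*pi)) ∫_{-pi}^{pi} f(θ) cos(3*θ) dθ = a_{3}/2.
Split the integral at the breakpoints.
Integrating by parts (boundary term plus one more integral), an antiderivative of (2 - 2*θ) cos(3*θ) is -2*θ*sin(3*θ)/3 + 2*sin(3*θ)/3 - 2*cos(3*θ)/9; evaluating from -pi to 0: ∫_{-pi}^{0} (2 - 2*θ) cos(3*θ) dθ = (-2/9) - (2/9) = -4/9.
Integrating by parts (boundary term plus one more integral), an antiderivative of (2 - 3*θ) cos(3*θ) is -θ*sin(3*θ) + 2*sin(3*θ)/3 - cos(3*θ)/3; evaluating from 0 to pi: ∫_{0}^{pi} (2 - 3*θ) cos(3*θ) dθ = (1/3) - (-1/3) = 2/3.
So ∫_{-pi}^{pi} f(θ) cos(3*θ) dθ = 2/9.
Hence Re(c_{3}) = (1/(2*pi))·(2/9) = 1/(9*pi).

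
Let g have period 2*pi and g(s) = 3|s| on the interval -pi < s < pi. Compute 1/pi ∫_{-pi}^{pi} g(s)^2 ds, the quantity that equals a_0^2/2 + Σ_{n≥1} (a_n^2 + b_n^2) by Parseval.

1/pi ∫_{-pi}^{pi} g(s)^2 ds = 1/pi · (6*pi**3) = 6*pi**2.

6*pi**2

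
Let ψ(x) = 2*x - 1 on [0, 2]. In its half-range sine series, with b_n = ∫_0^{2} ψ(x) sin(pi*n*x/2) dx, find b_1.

b_1 = ∫_0^{2} (2*x - 1) sin(pi*x/2) dx.
Integrating by parts (boundary term plus one more integral), an antiderivative of (2*x - 1) sin(pi*x/2) is -4*x*cos(pi*x/2)/pi + 8*sin(pi*x/2)/pi**2 + 2*cos(pi*x/2)/pi; evaluating from 0 to 2: ∫_{0}^{2} (2*x - 1) sin(pi*x/2) dx = (6/pi) - (2/pi) = 4/pi.
Hence b_1 = 4/pi.

4/pi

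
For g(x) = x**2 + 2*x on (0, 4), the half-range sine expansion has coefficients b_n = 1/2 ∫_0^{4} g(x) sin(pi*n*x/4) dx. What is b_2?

-24/pi

b_2 = 1/2 ∫_0^{4} (x**2 + 2*x) sin(pi*x/2) dx.
Integrating by parts twice (tabular method), an antiderivative of (x**2 + 2*x) sin(pi*x/2) is -2*x**2*cos(pi*x/2)/pi + 8*x*sin(pi*x/2)/pi**2 - 4*x*cos(pi*x/2)/pi + 8*sin(pi*x/2)/pi**2 + 16*cos(pi*x/2)/pi**3; evaluating from 0 to 4: ∫_{0}^{4} (x**2 + 2*x) sin(pi*x/2) dx = (-48/pi + 16/pi**3) - (16/pi**3) = -48/pi.
Hence b_2 = (1/2)·(-48/pi) = -24/pi.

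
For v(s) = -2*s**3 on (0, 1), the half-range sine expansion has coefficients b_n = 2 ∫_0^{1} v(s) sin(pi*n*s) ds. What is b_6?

(-1 + 6*pi**2)/(9*pi**3)

b_6 = 2 ∫_0^{1} (-2*s**3) sin(6*pi*s) ds.
Integrating by parts three times (tabular method), an antiderivative of (-2*s**3) sin(6*pi*s) is s**3*cos(6*pi*s)/(3*pi) - s**2*sin(6*pi*s)/(6*pi**2) - s*cos(6*pi*s)/(18*pi**3) + sin(6*pi*s)/(108*pi**4); evaluating from 0 to 1: ∫_{0}^{1} (-2*s**3) sin(6*pi*s) ds = ((-1 + 6*pi**2)/(18*pi**3)) - (0) = (-1 + 6*pi**2)/(18*pi**3).
Hence b_6 = 2·((-1 + 6*pi**2)/(18*pi**3)) = (-1 + 6*pi**2)/(9*pi**3).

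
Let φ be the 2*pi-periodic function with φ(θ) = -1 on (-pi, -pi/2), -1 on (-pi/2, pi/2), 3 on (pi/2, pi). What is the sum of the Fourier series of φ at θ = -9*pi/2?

θ = -9*pi/2 differs from θ = -pi/2 by -2 full period(s), and the series is 2*pi-periodic.
φ is continuous at θ = -pi/2 with value -1, so the series converges to -1 there.

-1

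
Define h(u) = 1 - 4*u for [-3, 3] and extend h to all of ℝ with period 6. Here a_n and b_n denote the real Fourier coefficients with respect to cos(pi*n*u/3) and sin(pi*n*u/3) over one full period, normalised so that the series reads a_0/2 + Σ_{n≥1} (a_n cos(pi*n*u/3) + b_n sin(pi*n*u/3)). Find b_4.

6/pi

b_4 = 1/3 ∫_{-3}^{3} h(u) sin(4*pi*u/3) du.
Integrating by parts (boundary term plus one more integral), an antiderivative of (1 - 4*u) sin(4*pi*u/3) is 3*u*cos(4*pi*u/3)/pi - 9*sin(4*pi*u/3)/(4*pi**2) - 3*cos(4*pi*u/3)/(4*pi); evaluating from -3 to 3: ∫_{-3}^{3} (1 - 4*u) sin(4*pi*u/3) du = (33/(4*pi)) - (-39/(4*pi)) = 18/pi.
Hence b_4 = (1/3)·(18/pi) = 6/pi.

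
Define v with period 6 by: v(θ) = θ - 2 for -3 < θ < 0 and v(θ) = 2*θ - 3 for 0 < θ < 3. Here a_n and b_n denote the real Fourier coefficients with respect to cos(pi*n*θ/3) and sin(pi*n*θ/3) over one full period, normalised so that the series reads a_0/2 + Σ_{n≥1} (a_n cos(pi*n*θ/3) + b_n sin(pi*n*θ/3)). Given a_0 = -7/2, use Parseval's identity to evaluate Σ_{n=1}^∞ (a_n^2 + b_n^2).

79/8

Parseval: a_0^2/2 + Σ_{n≥1} (a_n^2+b_n^2) = 1/3 ∫_{-3}^{3} v(θ)^2 dθ = 16.
Subtract a_0^2/2 = 49/8: Σ (a_n^2+b_n^2) = 79/8.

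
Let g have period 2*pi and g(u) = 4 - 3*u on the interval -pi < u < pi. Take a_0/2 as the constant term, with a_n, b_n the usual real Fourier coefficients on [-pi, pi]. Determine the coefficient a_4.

a_4 = 1/pi ∫_{-pi}^{pi} g(u) cos(4*u) du.
Integrating by parts (boundary term plus one more integral), an antiderivative of (4 - 3*u) cos(4*u) is -3*u*sin(4*u)/4 + sin(4*u) - 3*cos(4*u)/16; evaluating from -pi to pi: ∫_{-pi}^{pi} (4 - 3*u) cos(4*u) du = (-3/16) - (-3/16) = 0.
Hence a_4 = (1/pi)·(0) = 0.

0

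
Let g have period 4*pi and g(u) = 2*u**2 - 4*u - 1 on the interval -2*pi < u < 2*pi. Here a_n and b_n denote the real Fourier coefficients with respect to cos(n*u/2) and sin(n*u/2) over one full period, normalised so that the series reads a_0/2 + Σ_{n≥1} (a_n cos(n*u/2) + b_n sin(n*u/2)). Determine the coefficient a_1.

a_1 = (1/(2*pi)) ∫_{-2*pi}^{2*pi} g(u) cos(u/2) du.
Integrating by parts twice (tabular method), an antiderivative of (2*u**2 - 4*u - 1) cos(u/2) is 4*u**2*sin(u/2) - 8*u*sin(u/2) + 16*u*cos(u/2) - 34*sin(u/2) - 16*cos(u/2); evaluating from -2*pi to 2*pi: ∫_{-2*pi}^{2*pi} (2*u**2 - 4*u - 1) cos(u/2) du = (16 - 32*pi) - (16 + 32*pi) = -64*pi.
Hence a_1 = (1/(2*pi))·(-64*pi) = -32.

-32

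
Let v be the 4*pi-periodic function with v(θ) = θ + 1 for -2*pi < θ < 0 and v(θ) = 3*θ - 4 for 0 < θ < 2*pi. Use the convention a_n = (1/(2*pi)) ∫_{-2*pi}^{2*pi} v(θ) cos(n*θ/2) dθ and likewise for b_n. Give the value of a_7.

-8/(49*pi)

a_7 = (1/(2*pi)) ∫_{-2*pi}^{2*pi} v(θ) cos(7*θ/2) dθ.
Split the integral at the breakpoints.
Integrating by parts (boundary term plus one more integral), an antiderivative of (θ + 1) cos(7*θ/2) is 2*θ*sin(7*θ/2)/7 + 2*sin(7*θ/2)/7 + 4*cos(7*θ/2)/49; evaluating from -2*pi to 0: ∫_{-2*pi}^{0} (θ + 1) cos(7*θ/2) dθ = (4/49) - (-4/49) = 8/49.
Integrating by parts (boundary term plus one more integral), an antiderivative of (3*θ - 4) cos(7*θ/2) is 6*θ*sin(7*θ/2)/7 - 8*sin(7*θ/2)/7 + 12*cos(7*θ/2)/49; evaluating from 0 to 2*pi: ∫_{0}^{2*pi} (3*θ - 4) cos(7*θ/2) dθ = (-12/49) - (12/49) = -24/49.
Summing the pieces and multiplying by (1/(2*pi)) gives a_7 = -8/(49*pi).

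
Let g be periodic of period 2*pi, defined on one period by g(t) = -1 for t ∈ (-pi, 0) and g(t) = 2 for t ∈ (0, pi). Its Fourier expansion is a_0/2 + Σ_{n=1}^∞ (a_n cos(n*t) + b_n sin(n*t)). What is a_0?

1

a_0 = 1/pi ∫_{-pi}^{pi} g(t) dt = 1/pi · (pi) = 1.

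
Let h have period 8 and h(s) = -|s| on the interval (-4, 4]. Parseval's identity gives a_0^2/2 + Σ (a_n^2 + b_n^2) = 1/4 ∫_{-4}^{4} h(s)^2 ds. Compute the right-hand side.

32/3

1/4 ∫_{-4}^{4} h(s)^2 ds = 1/4 · (128/3) = 32/3.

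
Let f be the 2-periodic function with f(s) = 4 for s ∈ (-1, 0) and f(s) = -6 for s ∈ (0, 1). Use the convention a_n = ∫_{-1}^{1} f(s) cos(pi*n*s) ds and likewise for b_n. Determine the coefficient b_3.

-20/(3*pi)

b_3 = ∫_{-1}^{1} f(s) sin(3*pi*s) ds.
Split the integral at the breakpoints.
Directly, an antiderivative of (4) sin(3*pi*s) is -4*cos(3*pi*s)/(3*pi); evaluating from -1 to 0: ∫_{-1}^{0} (4) sin(3*pi*s) ds = (-4/(3*pi)) - (4/(3*pi)) = -8/(3*pi).
Directly, an antiderivative of (-6) sin(3*pi*s) is 2*cos(3*pi*s)/pi; evaluating from 0 to 1: ∫_{0}^{1} (-6) sin(3*pi*s) ds = (-2/pi) - (2/pi) = -4/pi.
Summing the pieces gives b_3 = -20/(3*pi).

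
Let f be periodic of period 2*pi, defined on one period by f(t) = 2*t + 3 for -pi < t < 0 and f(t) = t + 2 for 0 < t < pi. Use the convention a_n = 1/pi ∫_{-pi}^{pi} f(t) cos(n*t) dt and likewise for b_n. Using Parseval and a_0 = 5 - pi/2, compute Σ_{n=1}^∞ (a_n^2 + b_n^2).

Parseval: a_0^2/2 + Σ_{n≥1} (a_n^2+b_n^2) = 1/pi ∫_{-pi}^{pi} f(t)^2 dt = -4*pi + 13 + 5*pi**2/3.
Subtract a_0^2/2 = (10 - pi)**2/8: Σ (a_n^2+b_n^2) = -3*pi/2 + 1/2 + 37*pi**2/24.

-3*pi/2 + 1/2 + 37*pi**2/24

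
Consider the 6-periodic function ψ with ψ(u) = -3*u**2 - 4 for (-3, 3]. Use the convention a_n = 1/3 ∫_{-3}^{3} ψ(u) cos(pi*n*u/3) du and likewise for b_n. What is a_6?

-3/pi**2

a_6 = 1/3 ∫_{-3}^{3} ψ(u) cos(2*pi*u) du.
ψ is even and cos(2*pi*u) is even, so the integrand is even and a_6 = 2/3 ∫_0^{3} ψ(u) cos(2*pi*u) du.
Integrating by parts twice (tabular method), an antiderivative of (-3*u**2 - 4) cos(2*pi*u) is -3*u**2*sin(2*pi*u)/(2*pi) - 3*u*cos(2*pi*u)/(2*pi**2) - 2*sin(2*pi*u)/pi + 3*sin(2*pi*u)/(4*pi**3); evaluating from 0 to 3: ∫_{0}^{3} (-3*u**2 - 4) cos(2*pi*u) du = (-9/(2*pi**2)) - (0) = -9/(2*pi**2).
Hence a_6 = (2/3)·(-9/(2*pi**2)) = -3/pi**2.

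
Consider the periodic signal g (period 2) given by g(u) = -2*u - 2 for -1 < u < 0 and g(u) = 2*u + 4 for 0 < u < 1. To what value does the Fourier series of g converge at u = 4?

1

u = 4 differs from u = 0 by 2 full period(s), and the series is 2-periodic.
At u = 0 the one-sided limits are g(0^-) = -2 and g(0^+) = 4.
By Dirichlet's theorem the series converges to their average, [(-2) + (4)]/2 = 1.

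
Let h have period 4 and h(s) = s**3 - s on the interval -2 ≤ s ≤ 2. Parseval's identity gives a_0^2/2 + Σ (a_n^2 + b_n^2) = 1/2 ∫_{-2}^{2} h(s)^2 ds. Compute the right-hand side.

856/105

1/2 ∫_{-2}^{2} h(s)^2 ds = 1/2 · (1712/105) = 856/105.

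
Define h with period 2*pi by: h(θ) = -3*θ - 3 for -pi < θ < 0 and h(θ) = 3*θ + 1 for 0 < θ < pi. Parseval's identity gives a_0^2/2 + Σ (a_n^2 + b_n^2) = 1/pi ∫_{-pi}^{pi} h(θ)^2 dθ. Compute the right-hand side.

1/pi ∫_{-pi}^{pi} h(θ)^2 dθ = 1/pi · (2*pi*(-3*pi + 5 + 3*pi**2)) = -6*pi + 10 + 6*pi**2.

-6*pi + 10 + 6*pi**2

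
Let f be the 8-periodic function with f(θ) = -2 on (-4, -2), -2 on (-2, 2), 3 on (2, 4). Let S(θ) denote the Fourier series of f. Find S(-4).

1/2

θ = -4 differs from θ = 4 by -1 full period(s), and the series is 8-periodic.
At θ = 4 the one-sided limits are f(4^-) = 3 and f(4^+) = -2.
By Dirichlet's theorem the series converges to their average, [(3) + (-2)]/2 = 1/2.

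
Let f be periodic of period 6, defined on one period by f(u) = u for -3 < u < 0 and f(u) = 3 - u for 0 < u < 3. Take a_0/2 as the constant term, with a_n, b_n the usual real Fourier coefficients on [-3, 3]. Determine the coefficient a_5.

12/(25*pi**2)

a_5 = 1/3 ∫_{-3}^{3} f(u) cos(5*pi*u/3) du.
Split the integral at the breakpoints.
Integrating by parts (boundary term plus one more integral), an antiderivative of (u) cos(5*pi*u/3) is 3*u*sin(5*pi*u/3)/(5*pi) + 9*cos(5*pi*u/3)/(25*pi**2); evaluating from -3 to 0: ∫_{-3}^{0} (u) cos(5*pi*u/3) du = (9/(25*pi**2)) - (-9/(25*pi**2)) = 18/(25*pi**2).
Integrating by parts (boundary term plus one more integral), an antiderivative of (3 - u) cos(5*pi*u/3) is -3*u*sin(5*pi*u/3)/(5*pi) + 9*sin(5*pi*u/3)/(5*pi) - 9*cos(5*pi*u/3)/(25*pi**2); evaluating from 0 to 3: ∫_{0}^{3} (3 - u) cos(5*pi*u/3) du = (9/(25*pi**2)) - (-9/(25*pi**2)) = 18/(25*pi**2).
Summing the pieces and multiplying by (1/3) gives a_5 = 12/(25*pi**2).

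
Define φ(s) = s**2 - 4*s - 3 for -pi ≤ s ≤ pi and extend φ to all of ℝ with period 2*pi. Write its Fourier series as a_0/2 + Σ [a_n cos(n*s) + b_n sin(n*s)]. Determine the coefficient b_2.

4

b_2 = 1/pi ∫_{-pi}^{pi} φ(s) sin(2*s) ds.
Integrating by parts twice (tabular method), an antiderivative of (s**2 - 4*s - 3) sin(2*s) is -s**2*cos(2*s)/2 + s*sin(2*s)/2 + 2*s*cos(2*s) - sin(2*s) + 7*cos(2*s)/4; evaluating from -pi to pi: ∫_{-pi}^{pi} (s**2 - 4*s - 3) sin(2*s) ds = (-pi**2/2 + 7/4 + 2*pi) - (-2*pi - pi**2/2 + 7/4) = 4*pi.
Hence b_2 = (1/pi)·(4*pi) = 4.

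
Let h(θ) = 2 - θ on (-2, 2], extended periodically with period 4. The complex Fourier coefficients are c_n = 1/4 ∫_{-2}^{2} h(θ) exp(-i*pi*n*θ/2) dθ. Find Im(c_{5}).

Since h is real-valued, Im(c_{5}) = -1/4 ∫_{-2}^{2} h(θ) sin(5*pi*θ/2) dθ = -b_{5}/2.
Integrating by parts (boundary term plus one more integral), an antiderivative of (2 - θ) sin(5*pi*θ/2) is 2*θ*cos(5*pi*θ/2)/(5*pi) - 4*sin(5*pi*θ/2)/(25*pi**2) - 4*cos(5*pi*θ/2)/(5*pi); evaluating from -2 to 2: ∫_{-2}^{2} (2 - θ) sin(5*pi*θ/2) dθ = (0) - (8/(5*pi)) = -8/(5*pi).
Hence Im(c_{5}) = (-1/4)·(-8/(5*pi)) = 2/(5*pi).

2/(5*pi)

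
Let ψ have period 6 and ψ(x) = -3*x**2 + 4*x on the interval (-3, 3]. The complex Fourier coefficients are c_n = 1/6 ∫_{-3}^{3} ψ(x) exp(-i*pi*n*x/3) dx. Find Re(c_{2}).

-27/(2*pi**2)

Since ψ is real-valued, Re(c_{2}) = 1/6 ∫_{-3}^{3} ψ(x) cos(2*pi*x/3) dx = a_{2}/2.
Integrating by parts twice (tabular method), an antiderivative of (-3*x**2 + 4*x) cos(2*pi*x/3) is -9*x**2*sin(2*pi*x/3)/(2*pi) + 6*x*sin(2*pi*x/3)/pi - 27*x*cos(2*pi*x/3)/(2*pi**2) + 81*sin(2*pi*x/3)/(4*pi**3) + 9*cos(2*pi*x/3)/pi**2; evaluating from -3 to 3: ∫_{-3}^{3} (-3*x**2 + 4*x) cos(2*pi*x/3) dx = (-63/(2*pi**2)) - (99/(2*pi**2)) = -81/pi**2.
Hence Re(c_{2}) = (1/6)·(-81/pi**2) = -27/(2*pi**2).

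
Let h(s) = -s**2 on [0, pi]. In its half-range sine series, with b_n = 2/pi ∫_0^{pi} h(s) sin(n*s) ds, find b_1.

-2*pi + 8/pi

b_1 = 2/pi ∫_0^{pi} (-s**2) sin(s) ds.
Integrating by parts twice (tabular method), an antiderivative of (-s**2) sin(s) is s**2*cos(s) - 2*s*sin(s) - 2*cos(s); evaluating from 0 to pi: ∫_{0}^{pi} (-s**2) sin(s) ds = (2 - pi**2) - (-2) = 4 - pi**2.
Hence b_1 = (2/pi)·(4 - pi**2) = -2*pi + 8/pi.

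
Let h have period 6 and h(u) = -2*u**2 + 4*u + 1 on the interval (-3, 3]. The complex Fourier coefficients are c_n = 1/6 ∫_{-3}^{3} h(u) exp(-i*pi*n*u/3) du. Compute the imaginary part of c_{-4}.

Since h is real-valued, Im(c_{-4}) = -1/6 ∫_{-3}^{3} h(u) sin(-4*pi*u/3) du = b_{4}/2.
Integrating by parts twice (tabular method), an antiderivative of (-2*u**2 + 4*u + 1) sin(-4*pi*u/3) is -3*u**2*cos(4*pi*u/3)/(2*pi) + 9*u*sin(4*pi*u/3)/(4*pi**2) + 3*u*cos(4*pi*u/3)/pi - 9*sin(4*pi*u/3)/(4*pi**2) + 27*cos(4*pi*u/3)/(16*pi**3) + 3*cos(4*pi*u/3)/(4*pi); evaluating from -3 to 3: ∫_{-3}^{3} (-2*u**2 + 4*u + 1) sin(-4*pi*u/3) du = (3*(9 - 20*pi**2)/(16*pi**3)) - (3*(9 - 116*pi**2)/(16*pi**3)) = 18/pi.
Hence Im(c_{-4}) = (-1/6)·(18/pi) = -3/pi.

-3/pi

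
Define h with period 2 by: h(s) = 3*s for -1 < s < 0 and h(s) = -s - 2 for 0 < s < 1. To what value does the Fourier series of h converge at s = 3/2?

-3/2

s = 3/2 differs from s = -1/2 by 1 full period(s), and the series is 2-periodic.
h is continuous at s = -1/2 with value -3/2, so the series converges to -3/2 there.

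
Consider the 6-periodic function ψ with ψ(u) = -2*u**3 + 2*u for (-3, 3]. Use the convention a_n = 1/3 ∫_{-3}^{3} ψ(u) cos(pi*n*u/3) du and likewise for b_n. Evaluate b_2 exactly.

b_2 = 1/3 ∫_{-3}^{3} ψ(u) sin(2*pi*u/3) du.
ψ is odd and sin(2*pi*u/3) is odd, so the integrand is even and b_2 = 2/3 ∫_0^{3} ψ(u) sin(2*pi*u/3) du.
Integrating by parts three times (tabular method), an antiderivative of (-2*u**3 + 2*u) sin(2*pi*u/3) is 3*u**3*cos(2*pi*u/3)/pi - 27*u**2*sin(2*pi*u/3)/(2*pi**2) - 81*u*cos(2*pi*u/3)/(2*pi**3) - 3*u*cos(2*pi*u/3)/pi + 9*sin(2*pi*u/3)/(2*pi**2) + 243*sin(2*pi*u/3)/(4*pi**4); evaluating from 0 to 3: ∫_{0}^{3} (-2*u**3 + 2*u) sin(2*pi*u/3) du = (-243/(2*pi**3) + 72/pi) - (0) = -243/(2*pi**3) + 72/pi.
Hence b_2 = (2/3)·(-243/(2*pi**3) + 72/pi) = -81/pi**3 + 48/pi.

-81/pi**3 + 48/pi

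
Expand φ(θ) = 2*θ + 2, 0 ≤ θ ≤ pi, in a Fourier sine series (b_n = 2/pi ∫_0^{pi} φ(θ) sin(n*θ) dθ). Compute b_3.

b_3 = 2/pi ∫_0^{pi} (2*θ + 2) sin(3*θ) dθ.
Integrating by parts (boundary term plus one more integral), an antiderivative of (2*θ + 2) sin(3*θ) is -2*θ*cos(3*θ)/3 + 2*sin(3*θ)/9 - 2*cos(3*θ)/3; evaluating from 0 to pi: ∫_{0}^{pi} (2*θ + 2) sin(3*θ) dθ = (2/3 + 2*pi/3) - (-2/3) = 4/3 + 2*pi/3.
Hence b_3 = (2/pi)·(4/3 + 2*pi/3) = 4*(2 + pi)/(3*pi).

4*(2 + pi)/(3*pi)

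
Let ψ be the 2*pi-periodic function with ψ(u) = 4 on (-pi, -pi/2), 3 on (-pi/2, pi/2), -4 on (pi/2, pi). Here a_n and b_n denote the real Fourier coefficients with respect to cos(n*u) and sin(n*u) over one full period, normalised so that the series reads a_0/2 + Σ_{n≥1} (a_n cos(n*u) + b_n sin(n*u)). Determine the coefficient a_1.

a_1 = 1/pi ∫_{-pi}^{pi} ψ(u) cos(u) du.
Split the integral at the breakpoints.
Directly, an antiderivative of (4) cos(u) is 4*sin(u); evaluating from -pi to -pi/2: ∫_{-pi}^{-pi/2} (4) cos(u) du = (-4) - (0) = -4.
Directly, an antiderivative of (3) cos(u) is 3*sin(u); evaluating from -pi/2 to pi/2: ∫_{-pi/2}^{pi/2} (3) cos(u) du = (3) - (-3) = 6.
Directly, an antiderivative of (-4) cos(u) is -4*sin(u); evaluating from pi/2 to pi: ∫_{pi/2}^{pi} (-4) cos(u) du = (0) - (-4) = 4.
Summing the pieces and multiplying by (1/pi) gives a_1 = 6/pi.

6/pi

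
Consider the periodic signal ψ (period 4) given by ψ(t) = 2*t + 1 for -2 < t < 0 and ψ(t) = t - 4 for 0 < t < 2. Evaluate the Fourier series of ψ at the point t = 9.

t = 9 differs from t = 1 by 2 full period(s), and the series is 4-periodic.
ψ is continuous at t = 1 with value -3, so the series converges to -3 there.

-3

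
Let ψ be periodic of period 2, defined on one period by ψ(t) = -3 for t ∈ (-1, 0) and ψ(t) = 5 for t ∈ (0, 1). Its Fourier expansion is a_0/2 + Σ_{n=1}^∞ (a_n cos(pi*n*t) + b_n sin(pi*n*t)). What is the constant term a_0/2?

1

a_0 = ∫_{-1}^{1} ψ(t) dt = 2.
So the constant term a_0/2 = 1.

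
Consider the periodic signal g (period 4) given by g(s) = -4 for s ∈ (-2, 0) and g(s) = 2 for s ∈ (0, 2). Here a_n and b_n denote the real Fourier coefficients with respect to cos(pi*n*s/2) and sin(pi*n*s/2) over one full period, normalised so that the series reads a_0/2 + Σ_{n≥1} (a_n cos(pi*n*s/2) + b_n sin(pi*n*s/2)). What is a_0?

-2

a_0 = 1/2 ∫_{-2}^{2} g(s) ds = 1/2 · (-4) = -2.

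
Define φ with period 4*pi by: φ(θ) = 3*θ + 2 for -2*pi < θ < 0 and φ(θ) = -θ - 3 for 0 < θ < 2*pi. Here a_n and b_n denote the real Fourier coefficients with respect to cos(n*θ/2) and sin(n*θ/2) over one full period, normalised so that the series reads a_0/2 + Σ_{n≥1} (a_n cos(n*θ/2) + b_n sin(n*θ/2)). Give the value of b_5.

4/5 - 2/pi

b_5 = (1/(2*pi)) ∫_{-2*pi}^{2*pi} φ(θ) sin(5*θ/2) dθ.
Split the integral at the breakpoints.
Integrating by parts (boundary term plus one more integral), an antiderivative of (3*θ + 2) sin(5*θ/2) is -6*θ*cos(5*θ/2)/5 + 12*sin(5*θ/2)/25 - 4*cos(5*θ/2)/5; evaluating from -2*pi to 0: ∫_{-2*pi}^{0} (3*θ + 2) sin(5*θ/2) dθ = (-4/5) - (4/5 - 12*pi/5) = -8/5 + 12*pi/5.
Integrating by parts (boundary term plus one more integral), an antiderivative of (-θ - 3) sin(5*θ/2) is 2*θ*cos(5*θ/2)/5 - 4*sin(5*θ/2)/25 + 6*cos(5*θ/2)/5; evaluating from 0 to 2*pi: ∫_{0}^{2*pi} (-θ - 3) sin(5*θ/2) dθ = (-4*pi/5 - 6/5) - (6/5) = -4*pi/5 - 12/5.
Summing the pieces and multiplying by (1/(2*pi)) gives b_5 = 4/5 - 2/pi.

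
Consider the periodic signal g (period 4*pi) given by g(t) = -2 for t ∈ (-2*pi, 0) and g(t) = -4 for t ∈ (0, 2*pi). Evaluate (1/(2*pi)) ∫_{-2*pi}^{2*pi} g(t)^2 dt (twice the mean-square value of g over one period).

20

(1/(2*pi)) ∫_{-2*pi}^{2*pi} g(t)^2 dt = (1/(2*pi)) · (40*pi) = 20.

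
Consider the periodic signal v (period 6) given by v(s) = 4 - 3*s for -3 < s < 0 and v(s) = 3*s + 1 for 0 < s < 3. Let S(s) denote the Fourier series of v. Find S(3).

23/2

At s = 3 the one-sided limits are v(3^-) = 10 and v(3^+) = 13.
By Dirichlet's theorem the series converges to their average, [(10) + (13)]/2 = 23/2.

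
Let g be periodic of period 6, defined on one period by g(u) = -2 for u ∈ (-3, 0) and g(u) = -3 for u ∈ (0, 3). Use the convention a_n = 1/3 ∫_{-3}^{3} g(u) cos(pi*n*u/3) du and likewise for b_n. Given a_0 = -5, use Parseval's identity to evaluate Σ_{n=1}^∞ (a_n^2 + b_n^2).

Parseval: a_0^2/2 + Σ_{n≥1} (a_n^2+b_n^2) = 1/3 ∫_{-3}^{3} g(u)^2 du = 13.
Subtract a_0^2/2 = 25/2: Σ (a_n^2+b_n^2) = 1/2.

1/2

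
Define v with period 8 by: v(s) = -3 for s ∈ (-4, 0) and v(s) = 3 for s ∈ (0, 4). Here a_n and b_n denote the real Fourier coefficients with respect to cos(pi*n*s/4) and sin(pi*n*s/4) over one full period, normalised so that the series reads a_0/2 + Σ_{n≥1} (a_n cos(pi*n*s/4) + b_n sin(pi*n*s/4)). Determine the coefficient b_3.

4/pi

b_3 = 1/4 ∫_{-4}^{4} v(s) sin(3*pi*s/4) ds.
v is odd and sin(3*pi*s/4) is odd, so the integrand is even and b_3 = 1/2 ∫_0^{4} v(s) sin(3*pi*s/4) ds.
Directly, an antiderivative of (3) sin(3*pi*s/4) is -4*cos(3*pi*s/4)/pi; evaluating from 0 to 4: ∫_{0}^{4} (3) sin(3*pi*s/4) ds = (4/pi) - (-4/pi) = 8/pi.
Hence b_3 = (1/2)·(8/pi) = 4/pi.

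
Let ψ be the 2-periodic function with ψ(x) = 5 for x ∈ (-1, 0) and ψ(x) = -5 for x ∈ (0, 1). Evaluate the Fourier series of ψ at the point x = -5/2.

5

x = -5/2 differs from x = -1/2 by -1 full period(s), and the series is 2-periodic.
ψ is continuous at x = -1/2 with value 5, so the series converges to 5 there.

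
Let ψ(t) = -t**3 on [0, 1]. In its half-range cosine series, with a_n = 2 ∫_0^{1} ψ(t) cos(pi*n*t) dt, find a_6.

a_6 = 2 ∫_0^{1} (-t**3) cos(6*pi*t) dt.
Integrating by parts three times (tabular method), an antiderivative of (-t**3) cos(6*pi*t) is -t**3*sin(6*pi*t)/(6*pi) - t**2*cos(6*pi*t)/(12*pi**2) + t*sin(6*pi*t)/(36*pi**3) + cos(6*pi*t)/(216*pi**4); evaluating from 0 to 1: ∫_{0}^{1} (-t**3) cos(6*pi*t) dt = ((1 - 18*pi**2)/(216*pi**4)) - (1/(216*pi**4)) = -1/(12*pi**2).
Hence a_6 = 2·(-1/(12*pi**2)) = -1/(6*pi**2).

-1/(6*pi**2)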